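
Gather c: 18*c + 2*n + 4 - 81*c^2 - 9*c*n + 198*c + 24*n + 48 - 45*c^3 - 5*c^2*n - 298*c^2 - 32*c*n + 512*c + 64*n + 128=-45*c^3 + c^2*(-5*n - 379) + c*(728 - 41*n) + 90*n + 180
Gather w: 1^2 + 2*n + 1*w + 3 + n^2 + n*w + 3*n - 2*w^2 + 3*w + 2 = n^2 + 5*n - 2*w^2 + w*(n + 4) + 6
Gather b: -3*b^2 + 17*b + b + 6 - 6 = -3*b^2 + 18*b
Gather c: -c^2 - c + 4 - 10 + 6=-c^2 - c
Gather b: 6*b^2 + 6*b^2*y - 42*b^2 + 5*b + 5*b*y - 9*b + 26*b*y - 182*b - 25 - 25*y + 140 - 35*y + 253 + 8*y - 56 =b^2*(6*y - 36) + b*(31*y - 186) - 52*y + 312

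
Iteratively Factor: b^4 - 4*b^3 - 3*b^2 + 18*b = (b)*(b^3 - 4*b^2 - 3*b + 18) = b*(b + 2)*(b^2 - 6*b + 9) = b*(b - 3)*(b + 2)*(b - 3)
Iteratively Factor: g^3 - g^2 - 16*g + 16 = (g + 4)*(g^2 - 5*g + 4) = (g - 4)*(g + 4)*(g - 1)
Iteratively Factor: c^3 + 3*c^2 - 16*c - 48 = (c + 3)*(c^2 - 16) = (c + 3)*(c + 4)*(c - 4)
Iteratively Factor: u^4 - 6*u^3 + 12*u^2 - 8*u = (u - 2)*(u^3 - 4*u^2 + 4*u) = (u - 2)^2*(u^2 - 2*u) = (u - 2)^3*(u)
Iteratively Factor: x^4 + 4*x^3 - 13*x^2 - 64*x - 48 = (x + 4)*(x^3 - 13*x - 12) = (x - 4)*(x + 4)*(x^2 + 4*x + 3) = (x - 4)*(x + 1)*(x + 4)*(x + 3)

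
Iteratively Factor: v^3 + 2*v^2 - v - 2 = (v + 2)*(v^2 - 1) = (v - 1)*(v + 2)*(v + 1)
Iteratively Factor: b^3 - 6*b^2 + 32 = (b - 4)*(b^2 - 2*b - 8) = (b - 4)^2*(b + 2)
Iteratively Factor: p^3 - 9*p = (p + 3)*(p^2 - 3*p) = p*(p + 3)*(p - 3)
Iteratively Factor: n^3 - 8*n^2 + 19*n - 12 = (n - 3)*(n^2 - 5*n + 4) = (n - 3)*(n - 1)*(n - 4)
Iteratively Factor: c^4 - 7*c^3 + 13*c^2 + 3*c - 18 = (c - 3)*(c^3 - 4*c^2 + c + 6) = (c - 3)*(c + 1)*(c^2 - 5*c + 6) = (c - 3)^2*(c + 1)*(c - 2)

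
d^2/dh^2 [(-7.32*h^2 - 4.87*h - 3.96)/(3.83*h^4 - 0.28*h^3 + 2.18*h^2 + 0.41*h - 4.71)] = (-644.258088*h^8 - 810.150708*h^7 - 957.128032*h^6 + 19.0759559999999*h^5 - 3709.336986*h^4 - 1642.3971*h^3 - 1341.308016*h^2 - 289.927116*h - 426.236466)/(56.181887*h^12 - 12.321876*h^11 + 96.835422*h^10 + 3.993803*h^9 - 154.791849*h^8 + 46.949964*h^7 - 226.271719*h^6 - 21.422526*h^5 + 192.087519*h^4 - 43.824511*h^3 + 142.708761*h^2 + 27.286443*h - 104.487111)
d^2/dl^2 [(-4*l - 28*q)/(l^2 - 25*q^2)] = 8*(-4*l^2*(l + 7*q) + (3*l + 7*q)*(l^2 - 25*q^2))/(l^2 - 25*q^2)^3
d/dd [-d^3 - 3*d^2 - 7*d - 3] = -3*d^2 - 6*d - 7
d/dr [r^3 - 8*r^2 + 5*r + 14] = 3*r^2 - 16*r + 5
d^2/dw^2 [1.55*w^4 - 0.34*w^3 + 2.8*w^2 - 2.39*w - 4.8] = 18.6*w^2 - 2.04*w + 5.6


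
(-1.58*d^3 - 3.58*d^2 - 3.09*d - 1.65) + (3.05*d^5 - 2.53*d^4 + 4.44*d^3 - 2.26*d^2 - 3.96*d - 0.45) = 3.05*d^5 - 2.53*d^4 + 2.86*d^3 - 5.84*d^2 - 7.05*d - 2.1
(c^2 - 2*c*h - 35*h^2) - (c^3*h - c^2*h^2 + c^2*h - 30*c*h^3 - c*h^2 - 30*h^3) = -c^3*h + c^2*h^2 - c^2*h + c^2 + 30*c*h^3 + c*h^2 - 2*c*h + 30*h^3 - 35*h^2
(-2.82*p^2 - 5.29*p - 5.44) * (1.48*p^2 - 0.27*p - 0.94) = -4.1736*p^4 - 7.0678*p^3 - 3.9721*p^2 + 6.4414*p + 5.1136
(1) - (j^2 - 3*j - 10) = -j^2 + 3*j + 11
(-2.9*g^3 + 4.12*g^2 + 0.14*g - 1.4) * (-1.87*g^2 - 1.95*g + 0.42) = 5.423*g^5 - 2.0494*g^4 - 9.5138*g^3 + 4.0754*g^2 + 2.7888*g - 0.588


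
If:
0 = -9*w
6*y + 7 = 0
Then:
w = 0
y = -7/6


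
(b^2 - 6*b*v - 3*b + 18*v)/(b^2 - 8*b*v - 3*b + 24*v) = (-b + 6*v)/(-b + 8*v)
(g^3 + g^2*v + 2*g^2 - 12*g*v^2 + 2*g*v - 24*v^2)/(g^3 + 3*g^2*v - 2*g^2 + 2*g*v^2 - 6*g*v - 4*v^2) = (g^3 + g^2*v + 2*g^2 - 12*g*v^2 + 2*g*v - 24*v^2)/(g^3 + 3*g^2*v - 2*g^2 + 2*g*v^2 - 6*g*v - 4*v^2)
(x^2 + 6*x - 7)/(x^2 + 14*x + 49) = (x - 1)/(x + 7)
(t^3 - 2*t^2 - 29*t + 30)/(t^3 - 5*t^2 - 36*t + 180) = (t^2 + 4*t - 5)/(t^2 + t - 30)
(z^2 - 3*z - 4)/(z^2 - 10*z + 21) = (z^2 - 3*z - 4)/(z^2 - 10*z + 21)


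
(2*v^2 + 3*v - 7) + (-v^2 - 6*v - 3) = v^2 - 3*v - 10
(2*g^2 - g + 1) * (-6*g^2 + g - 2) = -12*g^4 + 8*g^3 - 11*g^2 + 3*g - 2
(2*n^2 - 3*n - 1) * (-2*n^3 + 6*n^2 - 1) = -4*n^5 + 18*n^4 - 16*n^3 - 8*n^2 + 3*n + 1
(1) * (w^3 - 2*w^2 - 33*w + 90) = w^3 - 2*w^2 - 33*w + 90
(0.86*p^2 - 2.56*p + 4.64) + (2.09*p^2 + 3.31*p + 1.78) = 2.95*p^2 + 0.75*p + 6.42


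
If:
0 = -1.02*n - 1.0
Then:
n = -0.98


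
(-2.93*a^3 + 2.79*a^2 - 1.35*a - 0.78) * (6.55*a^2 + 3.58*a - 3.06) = -19.1915*a^5 + 7.7851*a^4 + 10.1115*a^3 - 18.4794*a^2 + 1.3386*a + 2.3868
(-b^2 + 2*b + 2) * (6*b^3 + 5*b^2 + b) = -6*b^5 + 7*b^4 + 21*b^3 + 12*b^2 + 2*b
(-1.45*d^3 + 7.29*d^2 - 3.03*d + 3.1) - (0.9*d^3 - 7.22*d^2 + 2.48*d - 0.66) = -2.35*d^3 + 14.51*d^2 - 5.51*d + 3.76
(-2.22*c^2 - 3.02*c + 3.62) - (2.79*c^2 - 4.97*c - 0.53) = -5.01*c^2 + 1.95*c + 4.15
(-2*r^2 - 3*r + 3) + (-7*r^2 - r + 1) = -9*r^2 - 4*r + 4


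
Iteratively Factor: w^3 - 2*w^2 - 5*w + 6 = (w + 2)*(w^2 - 4*w + 3) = (w - 3)*(w + 2)*(w - 1)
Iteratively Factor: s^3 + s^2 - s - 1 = (s + 1)*(s^2 - 1) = (s + 1)^2*(s - 1)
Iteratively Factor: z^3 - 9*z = (z - 3)*(z^2 + 3*z) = z*(z - 3)*(z + 3)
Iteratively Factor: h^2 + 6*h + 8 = (h + 2)*(h + 4)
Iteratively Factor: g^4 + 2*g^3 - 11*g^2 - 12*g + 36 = (g - 2)*(g^3 + 4*g^2 - 3*g - 18) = (g - 2)*(g + 3)*(g^2 + g - 6) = (g - 2)^2*(g + 3)*(g + 3)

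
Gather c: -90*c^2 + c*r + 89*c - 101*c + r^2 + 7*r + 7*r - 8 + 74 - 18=-90*c^2 + c*(r - 12) + r^2 + 14*r + 48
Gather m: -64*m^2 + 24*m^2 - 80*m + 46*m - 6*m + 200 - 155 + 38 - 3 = -40*m^2 - 40*m + 80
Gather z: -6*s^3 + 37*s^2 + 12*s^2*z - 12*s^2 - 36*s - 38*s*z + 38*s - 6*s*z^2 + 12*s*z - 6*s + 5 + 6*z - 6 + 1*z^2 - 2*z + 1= -6*s^3 + 25*s^2 - 4*s + z^2*(1 - 6*s) + z*(12*s^2 - 26*s + 4)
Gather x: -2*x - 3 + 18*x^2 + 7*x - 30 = 18*x^2 + 5*x - 33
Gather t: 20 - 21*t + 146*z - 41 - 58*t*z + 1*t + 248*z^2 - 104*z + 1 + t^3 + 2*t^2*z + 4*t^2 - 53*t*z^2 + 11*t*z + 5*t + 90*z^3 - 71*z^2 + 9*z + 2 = t^3 + t^2*(2*z + 4) + t*(-53*z^2 - 47*z - 15) + 90*z^3 + 177*z^2 + 51*z - 18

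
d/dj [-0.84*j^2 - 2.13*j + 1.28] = -1.68*j - 2.13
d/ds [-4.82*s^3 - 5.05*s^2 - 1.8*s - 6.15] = -14.46*s^2 - 10.1*s - 1.8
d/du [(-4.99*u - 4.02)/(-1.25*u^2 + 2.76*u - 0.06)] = (-6.2375*u^2 - 10.05*u + 11.3946)/(1.5625*u^4 - 6.9*u^3 + 7.7676*u^2 - 0.3312*u + 0.0036)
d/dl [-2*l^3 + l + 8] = 1 - 6*l^2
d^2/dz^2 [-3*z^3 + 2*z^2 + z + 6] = 4 - 18*z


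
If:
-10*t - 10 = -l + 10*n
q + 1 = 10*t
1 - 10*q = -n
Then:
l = 1010*t - 100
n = 100*t - 11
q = 10*t - 1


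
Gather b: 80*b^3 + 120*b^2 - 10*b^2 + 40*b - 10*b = 80*b^3 + 110*b^2 + 30*b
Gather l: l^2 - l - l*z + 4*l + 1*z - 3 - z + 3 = l^2 + l*(3 - z)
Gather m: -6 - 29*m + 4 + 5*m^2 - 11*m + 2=5*m^2 - 40*m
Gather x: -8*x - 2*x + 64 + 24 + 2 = 90 - 10*x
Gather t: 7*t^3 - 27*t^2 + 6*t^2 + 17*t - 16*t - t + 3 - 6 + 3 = 7*t^3 - 21*t^2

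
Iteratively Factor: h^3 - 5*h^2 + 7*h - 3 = (h - 1)*(h^2 - 4*h + 3) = (h - 1)^2*(h - 3)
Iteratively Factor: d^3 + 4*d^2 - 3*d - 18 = (d + 3)*(d^2 + d - 6) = (d + 3)^2*(d - 2)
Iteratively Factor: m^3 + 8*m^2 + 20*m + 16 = (m + 4)*(m^2 + 4*m + 4) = (m + 2)*(m + 4)*(m + 2)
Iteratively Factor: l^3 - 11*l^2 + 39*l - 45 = (l - 3)*(l^2 - 8*l + 15) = (l - 5)*(l - 3)*(l - 3)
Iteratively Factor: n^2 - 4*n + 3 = (n - 3)*(n - 1)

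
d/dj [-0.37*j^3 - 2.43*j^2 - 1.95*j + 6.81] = -1.11*j^2 - 4.86*j - 1.95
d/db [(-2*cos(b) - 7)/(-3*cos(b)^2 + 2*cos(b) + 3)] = 2*(3*cos(b)^2 + 21*cos(b) - 4)*sin(b)/(3*sin(b)^2 + 2*cos(b))^2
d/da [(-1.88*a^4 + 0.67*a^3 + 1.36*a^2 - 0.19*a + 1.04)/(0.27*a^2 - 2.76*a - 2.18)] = (-1.0152*a^5 + 15.7473*a^4 + 12.6952*a^3 - 8.0841*a^2 - 6.4912*a + 3.2846)/(0.0729*a^4 - 1.4904*a^3 + 6.4404*a^2 + 12.0336*a + 4.7524)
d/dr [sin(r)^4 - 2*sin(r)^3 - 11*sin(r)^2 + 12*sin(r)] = 2*(2*sin(r)^3 - 3*sin(r)^2 - 11*sin(r) + 6)*cos(r)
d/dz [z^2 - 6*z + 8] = 2*z - 6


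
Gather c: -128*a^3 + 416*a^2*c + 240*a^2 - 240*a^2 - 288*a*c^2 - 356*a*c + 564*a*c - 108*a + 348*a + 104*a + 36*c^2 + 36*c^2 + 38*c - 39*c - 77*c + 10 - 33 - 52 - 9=-128*a^3 + 344*a + c^2*(72 - 288*a) + c*(416*a^2 + 208*a - 78) - 84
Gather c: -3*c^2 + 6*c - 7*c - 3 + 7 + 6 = -3*c^2 - c + 10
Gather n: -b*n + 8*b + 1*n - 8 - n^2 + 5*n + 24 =8*b - n^2 + n*(6 - b) + 16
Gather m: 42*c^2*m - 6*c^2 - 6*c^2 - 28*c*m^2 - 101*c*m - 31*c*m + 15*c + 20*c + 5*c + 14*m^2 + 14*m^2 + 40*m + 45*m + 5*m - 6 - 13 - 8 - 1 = -12*c^2 + 40*c + m^2*(28 - 28*c) + m*(42*c^2 - 132*c + 90) - 28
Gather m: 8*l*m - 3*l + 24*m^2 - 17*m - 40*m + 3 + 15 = -3*l + 24*m^2 + m*(8*l - 57) + 18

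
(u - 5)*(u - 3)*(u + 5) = u^3 - 3*u^2 - 25*u + 75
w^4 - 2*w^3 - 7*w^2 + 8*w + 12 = (w - 3)*(w - 2)*(w + 1)*(w + 2)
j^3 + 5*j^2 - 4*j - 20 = (j - 2)*(j + 2)*(j + 5)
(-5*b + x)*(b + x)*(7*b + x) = -35*b^3 - 33*b^2*x + 3*b*x^2 + x^3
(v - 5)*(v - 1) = v^2 - 6*v + 5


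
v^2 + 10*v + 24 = (v + 4)*(v + 6)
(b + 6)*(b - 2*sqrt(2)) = b^2 - 2*sqrt(2)*b + 6*b - 12*sqrt(2)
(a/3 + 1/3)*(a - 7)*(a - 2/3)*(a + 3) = a^4/3 - 11*a^3/9 - 23*a^2/3 - 13*a/9 + 14/3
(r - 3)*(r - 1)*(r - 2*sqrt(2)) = r^3 - 4*r^2 - 2*sqrt(2)*r^2 + 3*r + 8*sqrt(2)*r - 6*sqrt(2)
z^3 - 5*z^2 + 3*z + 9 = (z - 3)^2*(z + 1)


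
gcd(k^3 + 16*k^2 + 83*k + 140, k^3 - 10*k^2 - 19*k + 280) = k + 5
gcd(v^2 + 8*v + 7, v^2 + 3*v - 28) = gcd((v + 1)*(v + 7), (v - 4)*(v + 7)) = v + 7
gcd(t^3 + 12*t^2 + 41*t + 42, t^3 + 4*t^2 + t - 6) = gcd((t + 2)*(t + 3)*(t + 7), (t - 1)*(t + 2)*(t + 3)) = t^2 + 5*t + 6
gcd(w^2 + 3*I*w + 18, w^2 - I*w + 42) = w + 6*I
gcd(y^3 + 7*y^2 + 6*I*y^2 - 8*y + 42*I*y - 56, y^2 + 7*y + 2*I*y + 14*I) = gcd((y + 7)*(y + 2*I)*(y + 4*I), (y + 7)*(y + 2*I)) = y^2 + y*(7 + 2*I) + 14*I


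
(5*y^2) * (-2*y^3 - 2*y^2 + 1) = -10*y^5 - 10*y^4 + 5*y^2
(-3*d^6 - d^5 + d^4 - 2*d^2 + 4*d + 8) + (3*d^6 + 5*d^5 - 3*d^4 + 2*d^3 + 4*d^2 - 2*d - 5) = 4*d^5 - 2*d^4 + 2*d^3 + 2*d^2 + 2*d + 3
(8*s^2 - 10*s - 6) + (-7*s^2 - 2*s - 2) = s^2 - 12*s - 8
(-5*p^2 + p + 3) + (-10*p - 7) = -5*p^2 - 9*p - 4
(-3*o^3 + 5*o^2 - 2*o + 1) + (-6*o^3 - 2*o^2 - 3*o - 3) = -9*o^3 + 3*o^2 - 5*o - 2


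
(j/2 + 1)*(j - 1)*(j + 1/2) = j^3/2 + 3*j^2/4 - 3*j/4 - 1/2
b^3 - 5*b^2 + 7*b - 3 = (b - 3)*(b - 1)^2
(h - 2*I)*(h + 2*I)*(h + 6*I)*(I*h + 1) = I*h^4 - 5*h^3 + 10*I*h^2 - 20*h + 24*I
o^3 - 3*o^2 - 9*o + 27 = (o - 3)^2*(o + 3)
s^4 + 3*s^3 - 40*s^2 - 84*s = s*(s - 6)*(s + 2)*(s + 7)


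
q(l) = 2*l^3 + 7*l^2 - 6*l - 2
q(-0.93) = 8.03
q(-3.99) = 6.34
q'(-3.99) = 33.66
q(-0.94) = 8.16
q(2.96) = 93.44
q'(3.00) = 90.00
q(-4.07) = 3.54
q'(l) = 6*l^2 + 14*l - 6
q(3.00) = 97.00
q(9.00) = 1969.00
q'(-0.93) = -13.83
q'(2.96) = 88.01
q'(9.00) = 606.00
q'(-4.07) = 36.41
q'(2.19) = 53.44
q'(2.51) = 66.94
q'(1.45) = 26.92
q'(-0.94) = -13.86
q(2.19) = 39.44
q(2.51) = 58.67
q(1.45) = 10.11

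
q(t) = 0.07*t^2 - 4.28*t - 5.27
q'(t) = 0.14*t - 4.28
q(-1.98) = 3.48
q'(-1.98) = -4.56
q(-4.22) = 14.04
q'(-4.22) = -4.87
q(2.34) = -14.90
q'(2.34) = -3.95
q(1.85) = -12.95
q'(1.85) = -4.02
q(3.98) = -21.20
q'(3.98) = -3.72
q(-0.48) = -3.20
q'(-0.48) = -4.35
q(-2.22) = 4.58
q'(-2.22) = -4.59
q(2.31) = -14.78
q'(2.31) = -3.96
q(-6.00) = 22.93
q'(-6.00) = -5.12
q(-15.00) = 74.68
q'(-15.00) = -6.38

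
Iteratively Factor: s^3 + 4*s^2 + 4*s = (s + 2)*(s^2 + 2*s) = (s + 2)^2*(s)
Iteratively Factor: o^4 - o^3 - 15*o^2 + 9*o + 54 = (o + 3)*(o^3 - 4*o^2 - 3*o + 18) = (o - 3)*(o + 3)*(o^2 - o - 6) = (o - 3)*(o + 2)*(o + 3)*(o - 3)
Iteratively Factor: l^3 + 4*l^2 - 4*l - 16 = (l - 2)*(l^2 + 6*l + 8) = (l - 2)*(l + 2)*(l + 4)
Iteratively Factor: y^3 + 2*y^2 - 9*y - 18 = (y - 3)*(y^2 + 5*y + 6) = (y - 3)*(y + 3)*(y + 2)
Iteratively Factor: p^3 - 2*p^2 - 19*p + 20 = (p + 4)*(p^2 - 6*p + 5) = (p - 1)*(p + 4)*(p - 5)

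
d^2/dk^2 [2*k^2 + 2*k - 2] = 4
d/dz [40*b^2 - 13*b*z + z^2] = -13*b + 2*z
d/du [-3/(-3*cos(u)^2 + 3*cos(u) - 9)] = (2*cos(u) - 1)*sin(u)/(sin(u)^2 + cos(u) - 4)^2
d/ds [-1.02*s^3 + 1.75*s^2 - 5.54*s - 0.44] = -3.06*s^2 + 3.5*s - 5.54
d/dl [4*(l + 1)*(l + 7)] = 8*l + 32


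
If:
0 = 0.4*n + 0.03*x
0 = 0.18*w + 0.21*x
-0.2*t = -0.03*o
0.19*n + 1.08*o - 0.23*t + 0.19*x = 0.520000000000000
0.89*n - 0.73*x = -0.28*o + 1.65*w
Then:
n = 0.01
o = 0.52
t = 0.08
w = 0.15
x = -0.13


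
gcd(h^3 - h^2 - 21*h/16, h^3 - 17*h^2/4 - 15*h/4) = h^2 + 3*h/4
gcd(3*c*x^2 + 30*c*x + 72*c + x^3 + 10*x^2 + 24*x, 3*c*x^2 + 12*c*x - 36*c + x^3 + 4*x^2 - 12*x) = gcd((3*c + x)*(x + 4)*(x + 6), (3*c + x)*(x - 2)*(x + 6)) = 3*c*x + 18*c + x^2 + 6*x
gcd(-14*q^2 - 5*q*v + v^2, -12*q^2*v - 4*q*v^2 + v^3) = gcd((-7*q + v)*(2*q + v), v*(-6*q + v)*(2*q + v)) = 2*q + v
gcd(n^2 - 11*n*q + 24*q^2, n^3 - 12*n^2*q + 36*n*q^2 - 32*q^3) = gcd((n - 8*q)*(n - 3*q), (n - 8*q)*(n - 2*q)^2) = -n + 8*q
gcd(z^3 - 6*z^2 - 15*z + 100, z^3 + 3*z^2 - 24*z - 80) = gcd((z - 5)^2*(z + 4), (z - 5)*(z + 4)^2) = z^2 - z - 20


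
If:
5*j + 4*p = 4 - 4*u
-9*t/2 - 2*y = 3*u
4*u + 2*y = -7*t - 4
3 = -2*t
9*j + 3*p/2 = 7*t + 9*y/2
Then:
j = 12/19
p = 35/76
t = -3/2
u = -1/4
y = 15/4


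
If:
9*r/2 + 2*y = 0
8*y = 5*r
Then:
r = 0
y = 0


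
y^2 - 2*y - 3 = (y - 3)*(y + 1)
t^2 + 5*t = t*(t + 5)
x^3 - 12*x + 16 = (x - 2)^2*(x + 4)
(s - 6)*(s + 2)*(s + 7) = s^3 + 3*s^2 - 40*s - 84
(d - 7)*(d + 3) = d^2 - 4*d - 21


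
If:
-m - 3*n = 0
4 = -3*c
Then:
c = -4/3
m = -3*n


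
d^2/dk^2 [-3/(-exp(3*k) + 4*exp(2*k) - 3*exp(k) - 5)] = 3*((-9*exp(2*k) + 16*exp(k) - 3)*(exp(3*k) - 4*exp(2*k) + 3*exp(k) + 5) + 2*(3*exp(2*k) - 8*exp(k) + 3)^2*exp(k))*exp(k)/(exp(3*k) - 4*exp(2*k) + 3*exp(k) + 5)^3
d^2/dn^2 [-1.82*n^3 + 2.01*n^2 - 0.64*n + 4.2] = 4.02 - 10.92*n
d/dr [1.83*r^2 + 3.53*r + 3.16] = 3.66*r + 3.53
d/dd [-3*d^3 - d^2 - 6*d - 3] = -9*d^2 - 2*d - 6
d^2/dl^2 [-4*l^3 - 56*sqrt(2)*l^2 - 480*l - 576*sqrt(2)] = -24*l - 112*sqrt(2)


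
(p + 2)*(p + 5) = p^2 + 7*p + 10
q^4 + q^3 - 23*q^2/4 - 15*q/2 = q*(q - 5/2)*(q + 3/2)*(q + 2)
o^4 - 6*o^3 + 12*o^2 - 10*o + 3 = (o - 3)*(o - 1)^3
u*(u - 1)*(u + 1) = u^3 - u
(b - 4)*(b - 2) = b^2 - 6*b + 8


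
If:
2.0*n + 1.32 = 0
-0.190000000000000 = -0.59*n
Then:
No Solution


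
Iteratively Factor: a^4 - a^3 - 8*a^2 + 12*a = (a + 3)*(a^3 - 4*a^2 + 4*a) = (a - 2)*(a + 3)*(a^2 - 2*a) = (a - 2)^2*(a + 3)*(a)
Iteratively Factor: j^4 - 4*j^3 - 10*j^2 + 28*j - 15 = (j - 5)*(j^3 + j^2 - 5*j + 3) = (j - 5)*(j - 1)*(j^2 + 2*j - 3) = (j - 5)*(j - 1)^2*(j + 3)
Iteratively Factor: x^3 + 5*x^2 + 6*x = (x + 3)*(x^2 + 2*x) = x*(x + 3)*(x + 2)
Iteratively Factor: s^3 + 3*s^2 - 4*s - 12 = (s + 2)*(s^2 + s - 6) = (s - 2)*(s + 2)*(s + 3)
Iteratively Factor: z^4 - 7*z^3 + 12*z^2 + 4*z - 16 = (z - 4)*(z^3 - 3*z^2 + 4) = (z - 4)*(z - 2)*(z^2 - z - 2) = (z - 4)*(z - 2)^2*(z + 1)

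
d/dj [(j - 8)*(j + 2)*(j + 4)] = 3*j^2 - 4*j - 40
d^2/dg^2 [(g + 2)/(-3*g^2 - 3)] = 2*(-4*g^2*(g + 2) + (3*g + 2)*(g^2 + 1))/(3*(g^2 + 1)^3)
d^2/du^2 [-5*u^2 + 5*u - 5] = -10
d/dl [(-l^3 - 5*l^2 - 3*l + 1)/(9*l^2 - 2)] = (-9*l^4 + 33*l^2 + 2*l + 6)/(81*l^4 - 36*l^2 + 4)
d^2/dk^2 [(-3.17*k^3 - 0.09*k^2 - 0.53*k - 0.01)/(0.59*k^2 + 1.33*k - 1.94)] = (1.77635683940025e-15*k^5 + 7.105427357601e-15*k^4 - 18.69933*k^3 + 48.436434*k^2 - 75.270582*k - 3.47073)/(0.205379*k^6 + 1.388919*k^5 + 1.105011*k^4 - 6.781271*k^3 - 3.633426*k^2 + 15.016764*k - 7.301384)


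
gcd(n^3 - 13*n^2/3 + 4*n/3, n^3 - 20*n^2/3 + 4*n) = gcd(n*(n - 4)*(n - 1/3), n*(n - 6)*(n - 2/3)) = n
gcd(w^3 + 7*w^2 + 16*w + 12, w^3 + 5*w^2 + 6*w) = w^2 + 5*w + 6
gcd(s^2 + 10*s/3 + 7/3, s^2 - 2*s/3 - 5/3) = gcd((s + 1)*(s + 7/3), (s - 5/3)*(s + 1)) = s + 1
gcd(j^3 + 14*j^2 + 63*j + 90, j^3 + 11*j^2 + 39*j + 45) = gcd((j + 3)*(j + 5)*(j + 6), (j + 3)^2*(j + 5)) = j^2 + 8*j + 15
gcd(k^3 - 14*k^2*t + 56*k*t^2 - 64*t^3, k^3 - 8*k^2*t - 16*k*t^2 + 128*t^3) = k^2 - 12*k*t + 32*t^2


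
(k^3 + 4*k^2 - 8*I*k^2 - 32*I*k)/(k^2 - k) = (k^2 + k*(4 - 8*I) - 32*I)/(k - 1)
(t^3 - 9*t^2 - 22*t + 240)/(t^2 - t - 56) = (t^2 - t - 30)/(t + 7)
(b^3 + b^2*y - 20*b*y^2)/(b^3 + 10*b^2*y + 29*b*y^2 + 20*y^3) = b*(b - 4*y)/(b^2 + 5*b*y + 4*y^2)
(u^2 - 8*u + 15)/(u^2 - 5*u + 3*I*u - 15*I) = (u - 3)/(u + 3*I)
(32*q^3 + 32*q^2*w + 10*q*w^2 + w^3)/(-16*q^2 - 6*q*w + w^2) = (-16*q^2 - 8*q*w - w^2)/(8*q - w)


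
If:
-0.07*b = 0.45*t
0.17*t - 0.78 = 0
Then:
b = -29.50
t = 4.59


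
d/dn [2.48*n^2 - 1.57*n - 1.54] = 4.96*n - 1.57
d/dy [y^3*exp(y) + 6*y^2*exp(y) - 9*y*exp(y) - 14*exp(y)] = (y^3 + 9*y^2 + 3*y - 23)*exp(y)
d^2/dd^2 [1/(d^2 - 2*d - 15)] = 2*(d^2 - 2*d - 4*(d - 1)^2 - 15)/(-d^2 + 2*d + 15)^3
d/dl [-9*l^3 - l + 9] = -27*l^2 - 1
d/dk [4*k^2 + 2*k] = 8*k + 2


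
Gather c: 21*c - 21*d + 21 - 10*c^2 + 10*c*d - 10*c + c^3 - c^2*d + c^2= c^3 + c^2*(-d - 9) + c*(10*d + 11) - 21*d + 21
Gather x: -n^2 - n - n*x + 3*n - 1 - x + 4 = -n^2 + 2*n + x*(-n - 1) + 3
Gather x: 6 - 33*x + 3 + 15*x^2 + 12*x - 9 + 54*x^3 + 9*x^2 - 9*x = 54*x^3 + 24*x^2 - 30*x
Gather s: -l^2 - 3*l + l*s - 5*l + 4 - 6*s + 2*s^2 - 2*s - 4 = -l^2 - 8*l + 2*s^2 + s*(l - 8)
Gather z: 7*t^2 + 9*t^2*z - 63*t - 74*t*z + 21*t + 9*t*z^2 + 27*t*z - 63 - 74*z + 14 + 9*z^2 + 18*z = 7*t^2 - 42*t + z^2*(9*t + 9) + z*(9*t^2 - 47*t - 56) - 49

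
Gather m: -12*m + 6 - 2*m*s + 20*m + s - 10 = m*(8 - 2*s) + s - 4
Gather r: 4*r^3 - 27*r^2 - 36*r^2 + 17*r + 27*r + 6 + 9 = 4*r^3 - 63*r^2 + 44*r + 15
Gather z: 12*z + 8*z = 20*z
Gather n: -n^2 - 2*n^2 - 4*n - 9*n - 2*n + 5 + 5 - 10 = -3*n^2 - 15*n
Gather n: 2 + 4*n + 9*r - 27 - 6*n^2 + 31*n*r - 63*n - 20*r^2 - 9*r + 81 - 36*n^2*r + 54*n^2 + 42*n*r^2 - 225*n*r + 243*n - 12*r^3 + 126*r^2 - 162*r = n^2*(48 - 36*r) + n*(42*r^2 - 194*r + 184) - 12*r^3 + 106*r^2 - 162*r + 56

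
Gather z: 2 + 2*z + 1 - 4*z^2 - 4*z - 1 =-4*z^2 - 2*z + 2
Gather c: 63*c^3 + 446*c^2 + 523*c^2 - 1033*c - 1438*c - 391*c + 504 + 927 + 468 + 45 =63*c^3 + 969*c^2 - 2862*c + 1944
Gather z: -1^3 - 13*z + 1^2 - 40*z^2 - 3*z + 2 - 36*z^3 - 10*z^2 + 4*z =-36*z^3 - 50*z^2 - 12*z + 2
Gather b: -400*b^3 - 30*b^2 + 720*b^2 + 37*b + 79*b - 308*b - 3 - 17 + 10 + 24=-400*b^3 + 690*b^2 - 192*b + 14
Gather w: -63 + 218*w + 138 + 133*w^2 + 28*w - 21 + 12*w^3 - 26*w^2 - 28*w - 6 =12*w^3 + 107*w^2 + 218*w + 48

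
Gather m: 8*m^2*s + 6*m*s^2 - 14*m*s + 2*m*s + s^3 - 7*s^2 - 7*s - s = 8*m^2*s + m*(6*s^2 - 12*s) + s^3 - 7*s^2 - 8*s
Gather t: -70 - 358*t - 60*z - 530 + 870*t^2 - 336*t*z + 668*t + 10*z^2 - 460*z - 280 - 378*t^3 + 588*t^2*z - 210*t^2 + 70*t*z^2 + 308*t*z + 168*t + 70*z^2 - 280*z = -378*t^3 + t^2*(588*z + 660) + t*(70*z^2 - 28*z + 478) + 80*z^2 - 800*z - 880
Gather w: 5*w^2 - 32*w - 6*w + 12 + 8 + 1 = 5*w^2 - 38*w + 21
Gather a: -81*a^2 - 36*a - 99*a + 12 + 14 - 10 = -81*a^2 - 135*a + 16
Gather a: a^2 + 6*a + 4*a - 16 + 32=a^2 + 10*a + 16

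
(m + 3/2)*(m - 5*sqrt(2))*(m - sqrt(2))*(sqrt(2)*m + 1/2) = sqrt(2)*m^4 - 23*m^3/2 + 3*sqrt(2)*m^3/2 - 69*m^2/4 + 7*sqrt(2)*m^2 + 5*m + 21*sqrt(2)*m/2 + 15/2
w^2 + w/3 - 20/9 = (w - 4/3)*(w + 5/3)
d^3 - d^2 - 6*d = d*(d - 3)*(d + 2)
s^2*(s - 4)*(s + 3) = s^4 - s^3 - 12*s^2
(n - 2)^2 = n^2 - 4*n + 4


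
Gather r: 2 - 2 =0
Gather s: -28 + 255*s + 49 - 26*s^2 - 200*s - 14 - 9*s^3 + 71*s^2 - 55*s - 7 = -9*s^3 + 45*s^2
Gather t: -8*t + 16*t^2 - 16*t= 16*t^2 - 24*t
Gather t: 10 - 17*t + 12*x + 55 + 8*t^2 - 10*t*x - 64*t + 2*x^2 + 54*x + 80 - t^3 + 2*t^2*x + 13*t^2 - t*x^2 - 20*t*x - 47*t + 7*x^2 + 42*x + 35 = -t^3 + t^2*(2*x + 21) + t*(-x^2 - 30*x - 128) + 9*x^2 + 108*x + 180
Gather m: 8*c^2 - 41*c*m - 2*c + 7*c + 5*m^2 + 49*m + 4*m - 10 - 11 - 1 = 8*c^2 + 5*c + 5*m^2 + m*(53 - 41*c) - 22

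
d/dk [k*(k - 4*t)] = 2*k - 4*t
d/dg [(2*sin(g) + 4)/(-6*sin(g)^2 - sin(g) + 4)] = 12*(sin(g)^2 + 4*sin(g) + 1)*cos(g)/(6*sin(g)^2 + sin(g) - 4)^2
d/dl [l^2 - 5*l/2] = 2*l - 5/2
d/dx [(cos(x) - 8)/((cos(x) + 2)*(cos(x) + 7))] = (cos(x)^2 - 16*cos(x) - 86)*sin(x)/((cos(x) + 2)^2*(cos(x) + 7)^2)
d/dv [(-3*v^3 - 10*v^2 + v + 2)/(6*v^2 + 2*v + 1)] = (-18*v^4 - 12*v^3 - 35*v^2 - 44*v - 3)/(36*v^4 + 24*v^3 + 16*v^2 + 4*v + 1)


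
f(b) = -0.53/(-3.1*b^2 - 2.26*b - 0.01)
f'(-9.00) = 0.00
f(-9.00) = 0.00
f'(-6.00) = 0.00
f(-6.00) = 0.01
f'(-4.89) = 0.00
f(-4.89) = 0.01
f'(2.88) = -0.01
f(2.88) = 0.02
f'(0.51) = -0.74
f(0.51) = 0.27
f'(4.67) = -0.00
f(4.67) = 0.01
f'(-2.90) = 0.02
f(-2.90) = 0.03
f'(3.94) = -0.00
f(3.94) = 0.01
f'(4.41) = -0.00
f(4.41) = 0.01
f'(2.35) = -0.02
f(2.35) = 0.02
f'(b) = -0.53*(6.2*b + 2.26)/(-3.1*b^2 - 2.26*b - 0.01)^2 = (-3.286*b - 1.1978)/(3.1*b^2 + 2.26*b + 0.01)^2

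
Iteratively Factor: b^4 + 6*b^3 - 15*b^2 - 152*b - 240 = (b - 5)*(b^3 + 11*b^2 + 40*b + 48) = (b - 5)*(b + 4)*(b^2 + 7*b + 12) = (b - 5)*(b + 4)^2*(b + 3)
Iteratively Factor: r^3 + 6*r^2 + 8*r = (r + 4)*(r^2 + 2*r) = r*(r + 4)*(r + 2)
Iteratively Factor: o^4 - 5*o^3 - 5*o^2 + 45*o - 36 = (o + 3)*(o^3 - 8*o^2 + 19*o - 12) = (o - 3)*(o + 3)*(o^2 - 5*o + 4) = (o - 3)*(o - 1)*(o + 3)*(o - 4)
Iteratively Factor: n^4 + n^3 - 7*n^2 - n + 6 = (n - 2)*(n^3 + 3*n^2 - n - 3) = (n - 2)*(n + 3)*(n^2 - 1) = (n - 2)*(n - 1)*(n + 3)*(n + 1)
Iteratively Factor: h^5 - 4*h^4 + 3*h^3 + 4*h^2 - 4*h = (h)*(h^4 - 4*h^3 + 3*h^2 + 4*h - 4) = h*(h - 2)*(h^3 - 2*h^2 - h + 2) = h*(h - 2)*(h - 1)*(h^2 - h - 2) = h*(h - 2)^2*(h - 1)*(h + 1)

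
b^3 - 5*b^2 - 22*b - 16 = (b - 8)*(b + 1)*(b + 2)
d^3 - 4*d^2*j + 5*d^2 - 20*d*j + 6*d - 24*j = (d + 2)*(d + 3)*(d - 4*j)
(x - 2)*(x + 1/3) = x^2 - 5*x/3 - 2/3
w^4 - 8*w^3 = w^3*(w - 8)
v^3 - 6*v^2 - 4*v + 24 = (v - 6)*(v - 2)*(v + 2)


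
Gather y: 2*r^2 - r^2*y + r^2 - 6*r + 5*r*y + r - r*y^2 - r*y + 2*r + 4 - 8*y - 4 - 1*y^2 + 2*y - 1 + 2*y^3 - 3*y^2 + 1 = 3*r^2 - 3*r + 2*y^3 + y^2*(-r - 4) + y*(-r^2 + 4*r - 6)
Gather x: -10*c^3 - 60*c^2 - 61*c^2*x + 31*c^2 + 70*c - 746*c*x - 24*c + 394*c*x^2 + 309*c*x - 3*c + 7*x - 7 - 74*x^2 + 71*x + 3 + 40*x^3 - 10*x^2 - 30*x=-10*c^3 - 29*c^2 + 43*c + 40*x^3 + x^2*(394*c - 84) + x*(-61*c^2 - 437*c + 48) - 4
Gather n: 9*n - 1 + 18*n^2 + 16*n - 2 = 18*n^2 + 25*n - 3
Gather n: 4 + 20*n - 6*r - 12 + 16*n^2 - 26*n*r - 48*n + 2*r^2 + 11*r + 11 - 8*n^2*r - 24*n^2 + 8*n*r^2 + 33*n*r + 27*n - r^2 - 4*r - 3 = n^2*(-8*r - 8) + n*(8*r^2 + 7*r - 1) + r^2 + r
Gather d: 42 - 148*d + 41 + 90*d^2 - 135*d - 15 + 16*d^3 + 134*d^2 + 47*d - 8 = 16*d^3 + 224*d^2 - 236*d + 60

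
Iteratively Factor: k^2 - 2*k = (k)*(k - 2)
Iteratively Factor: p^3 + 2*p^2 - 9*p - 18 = (p - 3)*(p^2 + 5*p + 6) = (p - 3)*(p + 3)*(p + 2)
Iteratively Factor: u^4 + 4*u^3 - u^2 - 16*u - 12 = (u - 2)*(u^3 + 6*u^2 + 11*u + 6) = (u - 2)*(u + 2)*(u^2 + 4*u + 3) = (u - 2)*(u + 1)*(u + 2)*(u + 3)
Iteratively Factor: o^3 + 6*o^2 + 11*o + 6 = (o + 3)*(o^2 + 3*o + 2) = (o + 2)*(o + 3)*(o + 1)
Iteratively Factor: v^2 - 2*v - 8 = (v - 4)*(v + 2)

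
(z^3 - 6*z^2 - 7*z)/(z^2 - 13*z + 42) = z*(z + 1)/(z - 6)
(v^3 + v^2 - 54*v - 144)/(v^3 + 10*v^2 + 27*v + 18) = (v - 8)/(v + 1)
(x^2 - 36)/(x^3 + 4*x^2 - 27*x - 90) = (x - 6)/(x^2 - 2*x - 15)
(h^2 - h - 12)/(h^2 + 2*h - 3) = (h - 4)/(h - 1)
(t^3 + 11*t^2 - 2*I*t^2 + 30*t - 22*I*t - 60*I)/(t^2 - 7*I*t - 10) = (t^2 + 11*t + 30)/(t - 5*I)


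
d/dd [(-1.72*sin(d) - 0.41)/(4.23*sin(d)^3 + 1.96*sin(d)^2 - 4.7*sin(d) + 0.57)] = (14.5512*sin(d)^3 + 8.5741*sin(d)^2 + 1.6072*sin(d) - 2.9074)*cos(d)/(17.8929*sin(d)^6 + 16.5816*sin(d)^5 - 35.9204*sin(d)^4 - 13.6018*sin(d)^3 + 24.3244*sin(d)^2 - 5.358*sin(d) + 0.3249)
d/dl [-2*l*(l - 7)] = 14 - 4*l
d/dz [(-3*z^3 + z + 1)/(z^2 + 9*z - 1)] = ((1 - 9*z^2)*(z^2 + 9*z - 1) - (2*z + 9)*(-3*z^3 + z + 1))/(z^2 + 9*z - 1)^2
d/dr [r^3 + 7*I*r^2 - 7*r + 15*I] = 3*r^2 + 14*I*r - 7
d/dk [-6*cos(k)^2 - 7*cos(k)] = (12*cos(k) + 7)*sin(k)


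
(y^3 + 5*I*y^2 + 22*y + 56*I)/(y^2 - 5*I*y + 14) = (y^2 + 3*I*y + 28)/(y - 7*I)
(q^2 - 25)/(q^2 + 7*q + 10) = (q - 5)/(q + 2)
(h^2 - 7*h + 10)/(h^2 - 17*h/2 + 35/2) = 2*(h - 2)/(2*h - 7)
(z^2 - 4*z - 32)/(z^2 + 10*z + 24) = (z - 8)/(z + 6)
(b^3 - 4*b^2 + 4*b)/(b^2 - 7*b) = (b^2 - 4*b + 4)/(b - 7)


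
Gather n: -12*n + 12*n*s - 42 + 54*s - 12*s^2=n*(12*s - 12) - 12*s^2 + 54*s - 42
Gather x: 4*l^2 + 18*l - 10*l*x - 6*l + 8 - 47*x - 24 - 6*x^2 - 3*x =4*l^2 + 12*l - 6*x^2 + x*(-10*l - 50) - 16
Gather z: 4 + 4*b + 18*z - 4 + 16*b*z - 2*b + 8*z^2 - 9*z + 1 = 2*b + 8*z^2 + z*(16*b + 9) + 1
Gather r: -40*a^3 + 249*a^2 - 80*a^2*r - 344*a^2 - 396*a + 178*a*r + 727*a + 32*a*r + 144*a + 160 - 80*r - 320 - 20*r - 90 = -40*a^3 - 95*a^2 + 475*a + r*(-80*a^2 + 210*a - 100) - 250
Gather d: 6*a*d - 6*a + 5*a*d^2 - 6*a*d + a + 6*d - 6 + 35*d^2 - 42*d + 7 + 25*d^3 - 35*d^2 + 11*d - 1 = 5*a*d^2 - 5*a + 25*d^3 - 25*d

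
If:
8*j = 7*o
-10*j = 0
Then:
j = 0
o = 0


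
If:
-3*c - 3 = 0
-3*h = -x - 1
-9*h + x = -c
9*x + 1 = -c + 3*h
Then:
No Solution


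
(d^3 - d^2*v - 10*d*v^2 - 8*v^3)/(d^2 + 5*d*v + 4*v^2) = (d^2 - 2*d*v - 8*v^2)/(d + 4*v)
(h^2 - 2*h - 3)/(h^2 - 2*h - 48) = (-h^2 + 2*h + 3)/(-h^2 + 2*h + 48)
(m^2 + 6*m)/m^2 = (m + 6)/m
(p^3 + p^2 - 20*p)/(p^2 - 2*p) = (p^2 + p - 20)/(p - 2)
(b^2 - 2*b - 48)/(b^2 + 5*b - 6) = (b - 8)/(b - 1)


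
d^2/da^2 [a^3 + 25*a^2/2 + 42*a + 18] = 6*a + 25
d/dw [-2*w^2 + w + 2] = 1 - 4*w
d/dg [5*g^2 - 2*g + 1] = 10*g - 2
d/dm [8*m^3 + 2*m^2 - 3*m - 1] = 24*m^2 + 4*m - 3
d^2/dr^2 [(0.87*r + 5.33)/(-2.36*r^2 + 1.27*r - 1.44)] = (-(0.87*r + 5.33)*(4.72*r - 1.27)*(9.44*r - 2.54) + (12.3192*r + 22.9478)*(2.36*r^2 - 1.27*r + 1.44))/(2.36*r^2 - 1.27*r + 1.44)^3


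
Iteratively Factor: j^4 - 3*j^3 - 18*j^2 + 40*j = (j - 2)*(j^3 - j^2 - 20*j) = j*(j - 2)*(j^2 - j - 20) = j*(j - 2)*(j + 4)*(j - 5)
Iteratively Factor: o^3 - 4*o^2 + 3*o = (o)*(o^2 - 4*o + 3) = o*(o - 3)*(o - 1)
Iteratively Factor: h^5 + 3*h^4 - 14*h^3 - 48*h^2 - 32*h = (h + 4)*(h^4 - h^3 - 10*h^2 - 8*h) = (h - 4)*(h + 4)*(h^3 + 3*h^2 + 2*h) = (h - 4)*(h + 2)*(h + 4)*(h^2 + h) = h*(h - 4)*(h + 2)*(h + 4)*(h + 1)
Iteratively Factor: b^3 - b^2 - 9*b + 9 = (b - 3)*(b^2 + 2*b - 3) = (b - 3)*(b + 3)*(b - 1)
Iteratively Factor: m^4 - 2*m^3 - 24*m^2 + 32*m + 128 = (m + 4)*(m^3 - 6*m^2 + 32) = (m - 4)*(m + 4)*(m^2 - 2*m - 8) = (m - 4)*(m + 2)*(m + 4)*(m - 4)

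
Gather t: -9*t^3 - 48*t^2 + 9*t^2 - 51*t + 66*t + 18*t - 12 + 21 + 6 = -9*t^3 - 39*t^2 + 33*t + 15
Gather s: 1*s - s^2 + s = -s^2 + 2*s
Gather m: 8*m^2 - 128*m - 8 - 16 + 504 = 8*m^2 - 128*m + 480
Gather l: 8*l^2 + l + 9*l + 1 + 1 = 8*l^2 + 10*l + 2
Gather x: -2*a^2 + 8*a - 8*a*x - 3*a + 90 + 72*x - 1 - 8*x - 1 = -2*a^2 + 5*a + x*(64 - 8*a) + 88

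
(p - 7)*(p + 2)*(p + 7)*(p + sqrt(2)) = p^4 + sqrt(2)*p^3 + 2*p^3 - 49*p^2 + 2*sqrt(2)*p^2 - 98*p - 49*sqrt(2)*p - 98*sqrt(2)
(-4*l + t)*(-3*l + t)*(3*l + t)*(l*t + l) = 36*l^4*t + 36*l^4 - 9*l^3*t^2 - 9*l^3*t - 4*l^2*t^3 - 4*l^2*t^2 + l*t^4 + l*t^3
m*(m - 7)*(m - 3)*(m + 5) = m^4 - 5*m^3 - 29*m^2 + 105*m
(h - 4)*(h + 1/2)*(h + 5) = h^3 + 3*h^2/2 - 39*h/2 - 10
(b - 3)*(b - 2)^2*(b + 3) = b^4 - 4*b^3 - 5*b^2 + 36*b - 36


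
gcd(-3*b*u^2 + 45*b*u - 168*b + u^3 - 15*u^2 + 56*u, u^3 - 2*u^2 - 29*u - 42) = u - 7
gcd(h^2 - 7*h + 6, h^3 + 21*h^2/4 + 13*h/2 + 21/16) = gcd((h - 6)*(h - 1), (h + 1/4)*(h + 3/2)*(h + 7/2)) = 1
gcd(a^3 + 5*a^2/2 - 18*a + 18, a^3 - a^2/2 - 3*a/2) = a - 3/2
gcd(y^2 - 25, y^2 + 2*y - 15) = y + 5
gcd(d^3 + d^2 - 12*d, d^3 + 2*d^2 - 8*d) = d^2 + 4*d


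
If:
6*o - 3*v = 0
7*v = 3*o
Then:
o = 0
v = 0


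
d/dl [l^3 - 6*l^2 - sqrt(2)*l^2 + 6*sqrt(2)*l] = 3*l^2 - 12*l - 2*sqrt(2)*l + 6*sqrt(2)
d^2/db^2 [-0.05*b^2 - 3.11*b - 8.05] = -0.100000000000000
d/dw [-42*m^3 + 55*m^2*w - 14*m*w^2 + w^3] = 55*m^2 - 28*m*w + 3*w^2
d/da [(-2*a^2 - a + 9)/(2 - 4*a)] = (4*a^2 - 4*a + 17)/(2*(4*a^2 - 4*a + 1))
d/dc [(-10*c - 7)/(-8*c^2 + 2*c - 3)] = 4*(-20*c^2 - 28*c + 11)/(64*c^4 - 32*c^3 + 52*c^2 - 12*c + 9)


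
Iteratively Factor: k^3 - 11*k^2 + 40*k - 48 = (k - 3)*(k^2 - 8*k + 16) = (k - 4)*(k - 3)*(k - 4)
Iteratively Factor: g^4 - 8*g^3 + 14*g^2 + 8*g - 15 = (g - 5)*(g^3 - 3*g^2 - g + 3) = (g - 5)*(g - 3)*(g^2 - 1) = (g - 5)*(g - 3)*(g + 1)*(g - 1)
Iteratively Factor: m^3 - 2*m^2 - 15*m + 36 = (m - 3)*(m^2 + m - 12) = (m - 3)^2*(m + 4)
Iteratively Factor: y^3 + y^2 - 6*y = (y - 2)*(y^2 + 3*y) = (y - 2)*(y + 3)*(y)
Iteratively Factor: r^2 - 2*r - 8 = (r - 4)*(r + 2)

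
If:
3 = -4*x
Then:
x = -3/4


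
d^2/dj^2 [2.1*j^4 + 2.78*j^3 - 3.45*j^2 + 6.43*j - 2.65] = 25.2*j^2 + 16.68*j - 6.9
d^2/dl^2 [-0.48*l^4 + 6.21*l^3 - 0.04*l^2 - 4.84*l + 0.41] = -5.76*l^2 + 37.26*l - 0.08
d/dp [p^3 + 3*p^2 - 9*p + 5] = 3*p^2 + 6*p - 9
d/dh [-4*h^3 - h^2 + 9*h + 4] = -12*h^2 - 2*h + 9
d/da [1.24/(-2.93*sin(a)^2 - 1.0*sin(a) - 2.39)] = (7.2664*sin(a) + 1.24)*cos(a)/(2.93*sin(a)^2 + 1.0*sin(a) + 2.39)^2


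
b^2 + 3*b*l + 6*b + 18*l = (b + 6)*(b + 3*l)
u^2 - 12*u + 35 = (u - 7)*(u - 5)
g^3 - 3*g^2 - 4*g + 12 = (g - 3)*(g - 2)*(g + 2)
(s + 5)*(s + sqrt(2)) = s^2 + sqrt(2)*s + 5*s + 5*sqrt(2)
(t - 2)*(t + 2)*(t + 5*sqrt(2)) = t^3 + 5*sqrt(2)*t^2 - 4*t - 20*sqrt(2)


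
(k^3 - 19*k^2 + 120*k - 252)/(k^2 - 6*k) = k - 13 + 42/k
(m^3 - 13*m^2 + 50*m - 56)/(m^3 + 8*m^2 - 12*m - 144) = (m^2 - 9*m + 14)/(m^2 + 12*m + 36)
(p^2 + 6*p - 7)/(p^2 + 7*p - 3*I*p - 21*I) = (p - 1)/(p - 3*I)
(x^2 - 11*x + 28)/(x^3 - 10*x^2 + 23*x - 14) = (x - 4)/(x^2 - 3*x + 2)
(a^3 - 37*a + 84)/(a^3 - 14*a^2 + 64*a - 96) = (a^2 + 4*a - 21)/(a^2 - 10*a + 24)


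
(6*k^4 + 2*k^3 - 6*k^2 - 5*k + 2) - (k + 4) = 6*k^4 + 2*k^3 - 6*k^2 - 6*k - 2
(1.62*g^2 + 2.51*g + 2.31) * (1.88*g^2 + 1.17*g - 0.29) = 3.0456*g^4 + 6.6142*g^3 + 6.8097*g^2 + 1.9748*g - 0.6699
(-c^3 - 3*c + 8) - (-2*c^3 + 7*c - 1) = c^3 - 10*c + 9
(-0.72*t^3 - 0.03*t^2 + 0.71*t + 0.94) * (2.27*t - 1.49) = -1.6344*t^4 + 1.0047*t^3 + 1.6564*t^2 + 1.0759*t - 1.4006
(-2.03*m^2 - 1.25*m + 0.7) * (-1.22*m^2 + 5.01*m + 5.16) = 2.4766*m^4 - 8.6453*m^3 - 17.5913*m^2 - 2.943*m + 3.612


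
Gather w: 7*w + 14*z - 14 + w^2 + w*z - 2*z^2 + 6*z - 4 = w^2 + w*(z + 7) - 2*z^2 + 20*z - 18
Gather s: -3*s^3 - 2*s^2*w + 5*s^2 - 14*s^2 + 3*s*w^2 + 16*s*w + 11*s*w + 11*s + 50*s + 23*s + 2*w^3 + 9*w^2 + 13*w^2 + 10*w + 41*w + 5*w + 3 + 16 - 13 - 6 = -3*s^3 + s^2*(-2*w - 9) + s*(3*w^2 + 27*w + 84) + 2*w^3 + 22*w^2 + 56*w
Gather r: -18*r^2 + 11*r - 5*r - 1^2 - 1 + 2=-18*r^2 + 6*r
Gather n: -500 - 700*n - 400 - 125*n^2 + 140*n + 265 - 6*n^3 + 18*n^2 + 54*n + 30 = -6*n^3 - 107*n^2 - 506*n - 605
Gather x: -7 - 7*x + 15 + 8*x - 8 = x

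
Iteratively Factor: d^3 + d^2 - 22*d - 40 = (d + 2)*(d^2 - d - 20) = (d - 5)*(d + 2)*(d + 4)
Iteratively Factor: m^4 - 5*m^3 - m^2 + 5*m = (m + 1)*(m^3 - 6*m^2 + 5*m) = (m - 1)*(m + 1)*(m^2 - 5*m) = m*(m - 1)*(m + 1)*(m - 5)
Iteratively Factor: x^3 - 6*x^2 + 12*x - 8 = (x - 2)*(x^2 - 4*x + 4) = (x - 2)^2*(x - 2)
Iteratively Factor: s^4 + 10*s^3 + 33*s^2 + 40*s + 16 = (s + 4)*(s^3 + 6*s^2 + 9*s + 4) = (s + 4)^2*(s^2 + 2*s + 1) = (s + 1)*(s + 4)^2*(s + 1)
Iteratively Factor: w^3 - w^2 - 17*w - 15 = (w - 5)*(w^2 + 4*w + 3) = (w - 5)*(w + 3)*(w + 1)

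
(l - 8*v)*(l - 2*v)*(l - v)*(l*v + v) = l^4*v - 11*l^3*v^2 + l^3*v + 26*l^2*v^3 - 11*l^2*v^2 - 16*l*v^4 + 26*l*v^3 - 16*v^4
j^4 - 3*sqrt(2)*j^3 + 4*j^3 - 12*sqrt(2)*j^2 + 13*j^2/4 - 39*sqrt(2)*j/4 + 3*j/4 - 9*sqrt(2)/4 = (j + 1/2)^2*(j + 3)*(j - 3*sqrt(2))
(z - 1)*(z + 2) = z^2 + z - 2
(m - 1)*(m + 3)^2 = m^3 + 5*m^2 + 3*m - 9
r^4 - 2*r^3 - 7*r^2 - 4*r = r*(r - 4)*(r + 1)^2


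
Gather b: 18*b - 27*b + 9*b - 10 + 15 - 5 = 0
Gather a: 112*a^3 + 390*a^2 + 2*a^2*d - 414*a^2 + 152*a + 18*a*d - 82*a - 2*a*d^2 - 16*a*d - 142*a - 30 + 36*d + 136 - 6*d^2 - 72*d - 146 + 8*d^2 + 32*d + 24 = 112*a^3 + a^2*(2*d - 24) + a*(-2*d^2 + 2*d - 72) + 2*d^2 - 4*d - 16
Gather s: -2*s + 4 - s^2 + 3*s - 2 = -s^2 + s + 2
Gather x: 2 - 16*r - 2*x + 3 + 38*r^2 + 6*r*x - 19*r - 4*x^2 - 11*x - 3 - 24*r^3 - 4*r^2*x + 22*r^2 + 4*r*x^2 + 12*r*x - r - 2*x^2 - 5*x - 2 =-24*r^3 + 60*r^2 - 36*r + x^2*(4*r - 6) + x*(-4*r^2 + 18*r - 18)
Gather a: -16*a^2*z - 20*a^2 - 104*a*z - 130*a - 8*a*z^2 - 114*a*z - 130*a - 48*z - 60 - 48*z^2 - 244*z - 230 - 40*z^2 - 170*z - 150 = a^2*(-16*z - 20) + a*(-8*z^2 - 218*z - 260) - 88*z^2 - 462*z - 440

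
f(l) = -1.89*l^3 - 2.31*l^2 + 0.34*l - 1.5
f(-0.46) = -1.96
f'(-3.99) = -71.49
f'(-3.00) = -36.83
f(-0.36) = -1.83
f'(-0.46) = 1.27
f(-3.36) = 42.97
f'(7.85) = -385.33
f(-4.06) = 85.53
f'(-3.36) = -48.15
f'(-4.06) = -74.36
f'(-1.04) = -0.99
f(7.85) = -1055.44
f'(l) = -5.67*l^2 - 4.62*l + 0.34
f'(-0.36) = 1.27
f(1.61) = -14.83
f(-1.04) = -2.23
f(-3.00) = 27.72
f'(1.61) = -21.80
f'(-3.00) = -36.83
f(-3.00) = 27.72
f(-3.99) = 80.42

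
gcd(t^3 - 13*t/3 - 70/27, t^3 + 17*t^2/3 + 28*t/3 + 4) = t + 2/3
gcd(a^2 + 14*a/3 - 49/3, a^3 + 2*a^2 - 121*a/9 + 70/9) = a - 7/3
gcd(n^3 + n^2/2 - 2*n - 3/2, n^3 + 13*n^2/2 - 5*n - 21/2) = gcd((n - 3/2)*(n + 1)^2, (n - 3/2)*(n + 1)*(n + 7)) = n^2 - n/2 - 3/2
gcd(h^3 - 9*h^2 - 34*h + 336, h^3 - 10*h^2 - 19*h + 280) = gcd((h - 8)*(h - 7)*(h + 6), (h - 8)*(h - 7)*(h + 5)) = h^2 - 15*h + 56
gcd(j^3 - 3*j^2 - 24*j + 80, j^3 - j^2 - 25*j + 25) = j + 5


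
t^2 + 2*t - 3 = (t - 1)*(t + 3)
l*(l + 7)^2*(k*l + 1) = k*l^4 + 14*k*l^3 + 49*k*l^2 + l^3 + 14*l^2 + 49*l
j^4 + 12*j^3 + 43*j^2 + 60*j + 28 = (j + 1)*(j + 2)^2*(j + 7)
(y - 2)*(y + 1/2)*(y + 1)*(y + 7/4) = y^4 + 5*y^3/4 - 27*y^2/8 - 43*y/8 - 7/4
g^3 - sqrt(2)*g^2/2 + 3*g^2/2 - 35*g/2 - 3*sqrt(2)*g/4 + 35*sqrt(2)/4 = (g - 7/2)*(g + 5)*(g - sqrt(2)/2)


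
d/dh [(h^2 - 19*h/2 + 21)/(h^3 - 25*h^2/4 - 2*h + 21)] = 2*(-8*h^2 + 56*h - 35)/(16*h^4 - 8*h^3 - 111*h^2 + 28*h + 196)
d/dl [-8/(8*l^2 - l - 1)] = 8*(16*l - 1)/(-8*l^2 + l + 1)^2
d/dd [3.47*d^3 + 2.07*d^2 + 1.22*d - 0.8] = 10.41*d^2 + 4.14*d + 1.22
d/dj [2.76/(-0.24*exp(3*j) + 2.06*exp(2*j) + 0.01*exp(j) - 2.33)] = (1.9872*exp(2*j) - 11.3712*exp(j) - 0.0276)*exp(j)/(0.24*exp(3*j) - 2.06*exp(2*j) - 0.01*exp(j) + 2.33)^2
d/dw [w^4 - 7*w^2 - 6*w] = 4*w^3 - 14*w - 6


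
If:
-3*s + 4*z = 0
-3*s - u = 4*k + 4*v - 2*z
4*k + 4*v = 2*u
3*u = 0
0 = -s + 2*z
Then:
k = -v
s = 0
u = 0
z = 0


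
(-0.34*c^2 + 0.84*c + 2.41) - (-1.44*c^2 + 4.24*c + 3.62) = 1.1*c^2 - 3.4*c - 1.21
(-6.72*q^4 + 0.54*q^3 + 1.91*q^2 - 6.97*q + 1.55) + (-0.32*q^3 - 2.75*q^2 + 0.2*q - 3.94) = -6.72*q^4 + 0.22*q^3 - 0.84*q^2 - 6.77*q - 2.39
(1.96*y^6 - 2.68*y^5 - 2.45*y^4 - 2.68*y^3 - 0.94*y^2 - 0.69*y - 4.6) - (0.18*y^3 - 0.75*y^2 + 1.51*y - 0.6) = 1.96*y^6 - 2.68*y^5 - 2.45*y^4 - 2.86*y^3 - 0.19*y^2 - 2.2*y - 4.0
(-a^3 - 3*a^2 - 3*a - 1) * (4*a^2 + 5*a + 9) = -4*a^5 - 17*a^4 - 36*a^3 - 46*a^2 - 32*a - 9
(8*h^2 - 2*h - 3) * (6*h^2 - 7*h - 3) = 48*h^4 - 68*h^3 - 28*h^2 + 27*h + 9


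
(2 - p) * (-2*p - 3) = 2*p^2 - p - 6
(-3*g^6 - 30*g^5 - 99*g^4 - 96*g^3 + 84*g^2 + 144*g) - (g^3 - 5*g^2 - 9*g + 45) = -3*g^6 - 30*g^5 - 99*g^4 - 97*g^3 + 89*g^2 + 153*g - 45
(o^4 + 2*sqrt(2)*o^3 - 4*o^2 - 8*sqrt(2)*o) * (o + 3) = o^5 + 2*sqrt(2)*o^4 + 3*o^4 - 4*o^3 + 6*sqrt(2)*o^3 - 12*o^2 - 8*sqrt(2)*o^2 - 24*sqrt(2)*o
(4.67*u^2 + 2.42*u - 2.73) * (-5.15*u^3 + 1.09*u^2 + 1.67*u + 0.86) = -24.0505*u^5 - 7.3727*u^4 + 24.4962*u^3 + 5.0819*u^2 - 2.4779*u - 2.3478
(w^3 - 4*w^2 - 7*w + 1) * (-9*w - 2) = -9*w^4 + 34*w^3 + 71*w^2 + 5*w - 2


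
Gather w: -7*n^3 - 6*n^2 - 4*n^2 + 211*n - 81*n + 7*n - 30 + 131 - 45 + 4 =-7*n^3 - 10*n^2 + 137*n + 60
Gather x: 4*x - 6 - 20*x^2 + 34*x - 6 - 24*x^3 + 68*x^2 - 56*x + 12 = -24*x^3 + 48*x^2 - 18*x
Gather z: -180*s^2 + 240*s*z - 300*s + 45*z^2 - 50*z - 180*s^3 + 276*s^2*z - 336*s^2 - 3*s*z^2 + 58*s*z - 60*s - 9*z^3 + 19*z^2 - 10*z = -180*s^3 - 516*s^2 - 360*s - 9*z^3 + z^2*(64 - 3*s) + z*(276*s^2 + 298*s - 60)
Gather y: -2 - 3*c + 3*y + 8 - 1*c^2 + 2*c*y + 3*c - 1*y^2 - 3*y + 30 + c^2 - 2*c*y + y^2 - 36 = 0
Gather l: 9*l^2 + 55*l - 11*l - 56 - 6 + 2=9*l^2 + 44*l - 60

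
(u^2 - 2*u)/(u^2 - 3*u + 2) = u/(u - 1)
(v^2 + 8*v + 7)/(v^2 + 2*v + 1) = (v + 7)/(v + 1)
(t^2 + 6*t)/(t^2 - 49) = t*(t + 6)/(t^2 - 49)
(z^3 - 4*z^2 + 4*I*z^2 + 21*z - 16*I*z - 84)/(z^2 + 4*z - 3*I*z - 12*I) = (z^2 + z*(-4 + 7*I) - 28*I)/(z + 4)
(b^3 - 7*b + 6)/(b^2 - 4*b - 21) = (b^2 - 3*b + 2)/(b - 7)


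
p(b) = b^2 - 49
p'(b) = 2*b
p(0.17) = -48.97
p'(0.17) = 0.34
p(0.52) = -48.73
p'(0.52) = 1.04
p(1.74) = -45.97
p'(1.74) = 3.48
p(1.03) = -47.94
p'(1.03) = 2.06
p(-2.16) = -44.33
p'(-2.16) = -4.32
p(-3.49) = -36.82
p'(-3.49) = -6.98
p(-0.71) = -48.50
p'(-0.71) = -1.42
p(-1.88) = -45.47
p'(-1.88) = -3.76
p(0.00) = -49.00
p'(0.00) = 0.00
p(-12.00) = 95.00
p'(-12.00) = -24.00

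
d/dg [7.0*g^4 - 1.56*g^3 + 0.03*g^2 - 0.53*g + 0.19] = 28.0*g^3 - 4.68*g^2 + 0.06*g - 0.53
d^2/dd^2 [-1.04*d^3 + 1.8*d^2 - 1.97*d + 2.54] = 3.6 - 6.24*d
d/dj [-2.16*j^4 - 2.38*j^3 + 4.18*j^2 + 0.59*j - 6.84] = -8.64*j^3 - 7.14*j^2 + 8.36*j + 0.59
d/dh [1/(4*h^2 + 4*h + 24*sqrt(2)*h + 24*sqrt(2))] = (-2*h - 6*sqrt(2) - 1)/(4*(h^2 + h + 6*sqrt(2)*h + 6*sqrt(2))^2)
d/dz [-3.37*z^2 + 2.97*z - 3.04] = 2.97 - 6.74*z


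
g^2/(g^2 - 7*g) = g/(g - 7)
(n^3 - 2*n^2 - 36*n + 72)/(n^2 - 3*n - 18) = (n^2 + 4*n - 12)/(n + 3)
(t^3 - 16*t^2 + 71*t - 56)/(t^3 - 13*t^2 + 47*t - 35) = (t - 8)/(t - 5)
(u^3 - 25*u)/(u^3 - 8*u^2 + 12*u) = (u^2 - 25)/(u^2 - 8*u + 12)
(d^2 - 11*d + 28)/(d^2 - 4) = (d^2 - 11*d + 28)/(d^2 - 4)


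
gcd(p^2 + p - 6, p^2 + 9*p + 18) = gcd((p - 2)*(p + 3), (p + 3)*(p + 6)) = p + 3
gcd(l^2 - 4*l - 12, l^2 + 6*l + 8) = l + 2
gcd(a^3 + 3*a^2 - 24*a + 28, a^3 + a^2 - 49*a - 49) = a + 7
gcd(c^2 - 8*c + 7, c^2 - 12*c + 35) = c - 7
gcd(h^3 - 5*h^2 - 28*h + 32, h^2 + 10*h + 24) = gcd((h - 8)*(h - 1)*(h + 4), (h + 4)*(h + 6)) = h + 4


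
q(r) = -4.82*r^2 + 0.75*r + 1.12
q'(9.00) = -86.01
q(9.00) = -382.55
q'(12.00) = -114.93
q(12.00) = -683.96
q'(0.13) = -0.50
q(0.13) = 1.14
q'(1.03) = -9.18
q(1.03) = -3.22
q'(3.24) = -30.48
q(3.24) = -47.05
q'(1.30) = -11.78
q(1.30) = -6.05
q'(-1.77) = 17.81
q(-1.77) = -15.31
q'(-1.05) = 10.87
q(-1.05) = -4.98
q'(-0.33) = 3.93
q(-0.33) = 0.35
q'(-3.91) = 38.44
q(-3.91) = -75.50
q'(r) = 0.75 - 9.64*r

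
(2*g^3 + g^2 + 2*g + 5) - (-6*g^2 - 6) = 2*g^3 + 7*g^2 + 2*g + 11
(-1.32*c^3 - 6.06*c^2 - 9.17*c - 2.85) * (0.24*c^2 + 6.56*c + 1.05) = -0.3168*c^5 - 10.1136*c^4 - 43.3404*c^3 - 67.2022*c^2 - 28.3245*c - 2.9925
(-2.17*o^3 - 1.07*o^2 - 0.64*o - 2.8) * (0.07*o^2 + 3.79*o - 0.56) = -0.1519*o^5 - 8.2992*o^4 - 2.8849*o^3 - 2.0224*o^2 - 10.2536*o + 1.568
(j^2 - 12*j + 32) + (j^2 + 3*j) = 2*j^2 - 9*j + 32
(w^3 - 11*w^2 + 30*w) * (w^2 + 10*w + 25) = w^5 - w^4 - 55*w^3 + 25*w^2 + 750*w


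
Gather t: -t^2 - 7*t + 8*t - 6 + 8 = -t^2 + t + 2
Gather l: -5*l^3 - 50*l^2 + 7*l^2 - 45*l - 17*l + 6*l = -5*l^3 - 43*l^2 - 56*l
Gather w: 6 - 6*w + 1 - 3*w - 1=6 - 9*w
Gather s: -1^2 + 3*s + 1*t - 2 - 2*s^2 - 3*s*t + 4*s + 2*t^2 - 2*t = -2*s^2 + s*(7 - 3*t) + 2*t^2 - t - 3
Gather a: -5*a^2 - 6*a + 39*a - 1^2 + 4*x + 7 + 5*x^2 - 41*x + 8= -5*a^2 + 33*a + 5*x^2 - 37*x + 14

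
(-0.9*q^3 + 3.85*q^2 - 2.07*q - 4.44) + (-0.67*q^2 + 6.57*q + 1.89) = -0.9*q^3 + 3.18*q^2 + 4.5*q - 2.55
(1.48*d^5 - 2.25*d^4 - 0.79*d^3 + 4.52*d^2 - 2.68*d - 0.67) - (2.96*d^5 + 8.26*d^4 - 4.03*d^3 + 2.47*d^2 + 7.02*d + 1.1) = -1.48*d^5 - 10.51*d^4 + 3.24*d^3 + 2.05*d^2 - 9.7*d - 1.77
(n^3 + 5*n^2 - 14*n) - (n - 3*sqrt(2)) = n^3 + 5*n^2 - 15*n + 3*sqrt(2)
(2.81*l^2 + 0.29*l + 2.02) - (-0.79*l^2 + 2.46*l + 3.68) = 3.6*l^2 - 2.17*l - 1.66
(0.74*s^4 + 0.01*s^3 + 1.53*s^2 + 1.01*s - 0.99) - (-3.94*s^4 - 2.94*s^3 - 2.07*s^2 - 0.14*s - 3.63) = 4.68*s^4 + 2.95*s^3 + 3.6*s^2 + 1.15*s + 2.64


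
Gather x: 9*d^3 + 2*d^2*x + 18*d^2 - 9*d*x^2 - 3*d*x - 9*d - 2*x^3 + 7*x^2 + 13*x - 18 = 9*d^3 + 18*d^2 - 9*d - 2*x^3 + x^2*(7 - 9*d) + x*(2*d^2 - 3*d + 13) - 18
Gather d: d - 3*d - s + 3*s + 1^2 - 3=-2*d + 2*s - 2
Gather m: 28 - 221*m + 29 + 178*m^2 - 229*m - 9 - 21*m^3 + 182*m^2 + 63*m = -21*m^3 + 360*m^2 - 387*m + 48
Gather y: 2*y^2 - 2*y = 2*y^2 - 2*y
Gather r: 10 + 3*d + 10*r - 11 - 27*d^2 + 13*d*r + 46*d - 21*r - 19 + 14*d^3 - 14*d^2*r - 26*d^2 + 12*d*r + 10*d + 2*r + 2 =14*d^3 - 53*d^2 + 59*d + r*(-14*d^2 + 25*d - 9) - 18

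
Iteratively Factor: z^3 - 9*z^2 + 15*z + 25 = (z - 5)*(z^2 - 4*z - 5) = (z - 5)^2*(z + 1)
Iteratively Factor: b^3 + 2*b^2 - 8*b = (b)*(b^2 + 2*b - 8) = b*(b + 4)*(b - 2)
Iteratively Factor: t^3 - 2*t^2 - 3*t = (t - 3)*(t^2 + t) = t*(t - 3)*(t + 1)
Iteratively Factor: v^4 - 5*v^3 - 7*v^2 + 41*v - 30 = (v - 5)*(v^3 - 7*v + 6) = (v - 5)*(v + 3)*(v^2 - 3*v + 2) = (v - 5)*(v - 1)*(v + 3)*(v - 2)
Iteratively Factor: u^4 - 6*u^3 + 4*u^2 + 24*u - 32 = (u - 2)*(u^3 - 4*u^2 - 4*u + 16) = (u - 2)^2*(u^2 - 2*u - 8) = (u - 4)*(u - 2)^2*(u + 2)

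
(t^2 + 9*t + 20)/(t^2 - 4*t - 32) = (t + 5)/(t - 8)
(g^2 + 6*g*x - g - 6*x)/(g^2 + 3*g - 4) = (g + 6*x)/(g + 4)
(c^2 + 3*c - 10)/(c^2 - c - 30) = (c - 2)/(c - 6)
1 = 1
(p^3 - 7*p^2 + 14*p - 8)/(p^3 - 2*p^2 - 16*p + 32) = (p - 1)/(p + 4)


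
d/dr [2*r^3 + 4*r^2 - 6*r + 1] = 6*r^2 + 8*r - 6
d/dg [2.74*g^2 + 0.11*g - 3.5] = 5.48*g + 0.11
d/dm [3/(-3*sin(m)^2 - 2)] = 36*sin(2*m)/(7 - 3*cos(2*m))^2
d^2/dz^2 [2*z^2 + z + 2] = 4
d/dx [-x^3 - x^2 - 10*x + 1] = -3*x^2 - 2*x - 10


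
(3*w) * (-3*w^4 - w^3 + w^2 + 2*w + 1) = -9*w^5 - 3*w^4 + 3*w^3 + 6*w^2 + 3*w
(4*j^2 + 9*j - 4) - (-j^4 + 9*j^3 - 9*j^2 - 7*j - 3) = j^4 - 9*j^3 + 13*j^2 + 16*j - 1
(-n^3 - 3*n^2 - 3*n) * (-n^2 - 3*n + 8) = n^5 + 6*n^4 + 4*n^3 - 15*n^2 - 24*n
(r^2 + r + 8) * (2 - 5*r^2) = -5*r^4 - 5*r^3 - 38*r^2 + 2*r + 16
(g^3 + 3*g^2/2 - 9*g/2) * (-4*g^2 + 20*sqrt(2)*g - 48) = -4*g^5 - 6*g^4 + 20*sqrt(2)*g^4 - 30*g^3 + 30*sqrt(2)*g^3 - 90*sqrt(2)*g^2 - 72*g^2 + 216*g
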